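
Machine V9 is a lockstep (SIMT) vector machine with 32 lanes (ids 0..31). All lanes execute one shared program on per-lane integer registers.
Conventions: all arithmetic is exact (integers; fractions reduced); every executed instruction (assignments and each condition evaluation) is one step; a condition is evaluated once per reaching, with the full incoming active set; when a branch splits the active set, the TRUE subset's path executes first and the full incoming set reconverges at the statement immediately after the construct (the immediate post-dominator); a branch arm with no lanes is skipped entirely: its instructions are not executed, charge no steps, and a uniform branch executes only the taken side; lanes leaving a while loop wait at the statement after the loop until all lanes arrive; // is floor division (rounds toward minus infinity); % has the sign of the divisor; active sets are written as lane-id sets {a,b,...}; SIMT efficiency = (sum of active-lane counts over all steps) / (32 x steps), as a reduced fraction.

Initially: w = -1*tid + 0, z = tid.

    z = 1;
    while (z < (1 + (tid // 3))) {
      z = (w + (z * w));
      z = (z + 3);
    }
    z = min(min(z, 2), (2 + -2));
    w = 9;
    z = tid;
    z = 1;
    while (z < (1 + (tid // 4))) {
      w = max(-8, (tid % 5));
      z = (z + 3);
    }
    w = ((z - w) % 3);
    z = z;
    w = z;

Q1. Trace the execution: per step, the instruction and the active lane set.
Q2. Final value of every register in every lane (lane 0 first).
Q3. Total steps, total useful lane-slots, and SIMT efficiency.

step 0: z <- 1                       {0,1,2,3,4,5,6,7,8,9,10,11,12,13,14,15,16,17,18,19,20,21,22,23,24,25,26,27,28,29,30,31}
step 1: eval (z < (1 + (tid // 3)))  {0,1,2,3,4,5,6,7,8,9,10,11,12,13,14,15,16,17,18,19,20,21,22,23,24,25,26,27,28,29,30,31}
step 2: z <- (w + (z * w))           {3,4,5,6,7,8,9,10,11,12,13,14,15,16,17,18,19,20,21,22,23,24,25,26,27,28,29,30,31}
step 3: z <- (z + 3)                 {3,4,5,6,7,8,9,10,11,12,13,14,15,16,17,18,19,20,21,22,23,24,25,26,27,28,29,30,31}
step 4: eval (z < (1 + (tid // 3)))  {3,4,5,6,7,8,9,10,11,12,13,14,15,16,17,18,19,20,21,22,23,24,25,26,27,28,29,30,31}
step 5: z <- (w + (z * w))           {3,4,5,6,7,8,9,10,11,12,13,14,15,16,17,18,19,20,21,22,23,24,25,26,27,28,29,30,31}
step 6: z <- (z + 3)                 {3,4,5,6,7,8,9,10,11,12,13,14,15,16,17,18,19,20,21,22,23,24,25,26,27,28,29,30,31}
step 7: eval (z < (1 + (tid // 3)))  {3,4,5,6,7,8,9,10,11,12,13,14,15,16,17,18,19,20,21,22,23,24,25,26,27,28,29,30,31}
step 8: z <- min(min(z, 2), (2 + -2)) {0,1,2,3,4,5,6,7,8,9,10,11,12,13,14,15,16,17,18,19,20,21,22,23,24,25,26,27,28,29,30,31}
step 9: w <- 9                       {0,1,2,3,4,5,6,7,8,9,10,11,12,13,14,15,16,17,18,19,20,21,22,23,24,25,26,27,28,29,30,31}
step 10: z <- tid                     {0,1,2,3,4,5,6,7,8,9,10,11,12,13,14,15,16,17,18,19,20,21,22,23,24,25,26,27,28,29,30,31}
step 11: z <- 1                       {0,1,2,3,4,5,6,7,8,9,10,11,12,13,14,15,16,17,18,19,20,21,22,23,24,25,26,27,28,29,30,31}
step 12: eval (z < (1 + (tid // 4)))  {0,1,2,3,4,5,6,7,8,9,10,11,12,13,14,15,16,17,18,19,20,21,22,23,24,25,26,27,28,29,30,31}
step 13: w <- max(-8, (tid % 5))      {4,5,6,7,8,9,10,11,12,13,14,15,16,17,18,19,20,21,22,23,24,25,26,27,28,29,30,31}
step 14: z <- (z + 3)                 {4,5,6,7,8,9,10,11,12,13,14,15,16,17,18,19,20,21,22,23,24,25,26,27,28,29,30,31}
step 15: eval (z < (1 + (tid // 4)))  {4,5,6,7,8,9,10,11,12,13,14,15,16,17,18,19,20,21,22,23,24,25,26,27,28,29,30,31}
step 16: w <- max(-8, (tid % 5))      {16,17,18,19,20,21,22,23,24,25,26,27,28,29,30,31}
step 17: z <- (z + 3)                 {16,17,18,19,20,21,22,23,24,25,26,27,28,29,30,31}
step 18: eval (z < (1 + (tid // 4)))  {16,17,18,19,20,21,22,23,24,25,26,27,28,29,30,31}
step 19: w <- max(-8, (tid % 5))      {28,29,30,31}
step 20: z <- (z + 3)                 {28,29,30,31}
step 21: eval (z < (1 + (tid // 4)))  {28,29,30,31}
step 22: w <- ((z - w) % 3)           {0,1,2,3,4,5,6,7,8,9,10,11,12,13,14,15,16,17,18,19,20,21,22,23,24,25,26,27,28,29,30,31}
step 23: z <- z                       {0,1,2,3,4,5,6,7,8,9,10,11,12,13,14,15,16,17,18,19,20,21,22,23,24,25,26,27,28,29,30,31}
step 24: w <- z                       {0,1,2,3,4,5,6,7,8,9,10,11,12,13,14,15,16,17,18,19,20,21,22,23,24,25,26,27,28,29,30,31}

Answer: 25 steps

w: 1,1,1,1,4,4,4,4,4,4,4,4,4,4,4,4,7,7,7,7,7,7,7,7,7,7,7,7,10,10,10,10
z: 1,1,1,1,4,4,4,4,4,4,4,4,4,4,4,4,7,7,7,7,7,7,7,7,7,7,7,7,10,10,10,10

steps = 25; useful = 638; efficiency = 638/800 = 319/400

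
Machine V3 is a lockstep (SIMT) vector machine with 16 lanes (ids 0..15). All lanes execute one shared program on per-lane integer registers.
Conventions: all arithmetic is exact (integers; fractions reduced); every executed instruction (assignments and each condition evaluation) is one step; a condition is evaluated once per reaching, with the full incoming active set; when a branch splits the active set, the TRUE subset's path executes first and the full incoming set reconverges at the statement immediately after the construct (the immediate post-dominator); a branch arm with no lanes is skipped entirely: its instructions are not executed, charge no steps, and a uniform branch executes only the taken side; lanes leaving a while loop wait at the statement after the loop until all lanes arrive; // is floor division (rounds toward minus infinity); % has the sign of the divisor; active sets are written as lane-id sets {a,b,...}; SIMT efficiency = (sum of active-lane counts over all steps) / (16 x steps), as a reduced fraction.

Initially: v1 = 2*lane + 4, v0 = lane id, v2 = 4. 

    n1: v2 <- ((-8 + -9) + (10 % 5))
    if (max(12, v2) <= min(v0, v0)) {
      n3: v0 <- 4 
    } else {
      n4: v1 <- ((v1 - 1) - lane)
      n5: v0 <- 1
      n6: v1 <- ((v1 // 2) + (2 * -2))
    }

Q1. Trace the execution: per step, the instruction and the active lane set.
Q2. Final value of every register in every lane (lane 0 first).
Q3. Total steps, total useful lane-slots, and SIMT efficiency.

step 0: v2 <- ((-8 + -9) + (10 % 5)) {0,1,2,3,4,5,6,7,8,9,10,11,12,13,14,15}
step 1: eval (max(12, v2) <= min(v0, v0)) {0,1,2,3,4,5,6,7,8,9,10,11,12,13,14,15}
step 2: v0 <- 4                      {12,13,14,15}
step 3: v1 <- ((v1 - 1) - lane)      {0,1,2,3,4,5,6,7,8,9,10,11}
step 4: v0 <- 1                      {0,1,2,3,4,5,6,7,8,9,10,11}
step 5: v1 <- ((v1 // 2) + (2 * -2)) {0,1,2,3,4,5,6,7,8,9,10,11}

Answer: 6 steps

v1: -3,-2,-2,-1,-1,0,0,1,1,2,2,3,28,30,32,34
v0: 1,1,1,1,1,1,1,1,1,1,1,1,4,4,4,4
v2: -17,-17,-17,-17,-17,-17,-17,-17,-17,-17,-17,-17,-17,-17,-17,-17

steps = 6; useful = 72; efficiency = 72/96 = 3/4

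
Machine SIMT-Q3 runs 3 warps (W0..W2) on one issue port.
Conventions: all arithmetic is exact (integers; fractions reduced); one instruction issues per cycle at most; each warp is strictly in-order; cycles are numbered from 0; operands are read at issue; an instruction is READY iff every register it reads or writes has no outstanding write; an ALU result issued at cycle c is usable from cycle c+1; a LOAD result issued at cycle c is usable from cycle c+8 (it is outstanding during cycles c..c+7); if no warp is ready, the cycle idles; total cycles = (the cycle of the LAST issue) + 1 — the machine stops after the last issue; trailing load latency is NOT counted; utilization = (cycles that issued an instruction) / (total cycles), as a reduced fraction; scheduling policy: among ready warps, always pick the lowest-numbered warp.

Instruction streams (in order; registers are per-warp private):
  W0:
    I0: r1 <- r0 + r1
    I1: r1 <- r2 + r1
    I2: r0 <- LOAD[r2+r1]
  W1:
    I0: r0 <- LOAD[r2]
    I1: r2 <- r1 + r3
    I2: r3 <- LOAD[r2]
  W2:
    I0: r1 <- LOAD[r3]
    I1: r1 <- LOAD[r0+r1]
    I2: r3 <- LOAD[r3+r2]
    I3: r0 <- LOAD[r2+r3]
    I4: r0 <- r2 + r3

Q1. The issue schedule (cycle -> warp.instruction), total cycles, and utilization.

cycle 0: W0.I0
cycle 1: W0.I1
cycle 2: W0.I2
cycle 3: W1.I0
cycle 4: W1.I1
cycle 5: W1.I2
cycle 6: W2.I0
cycle 7: idle
cycle 8: idle
cycle 9: idle
cycle 10: idle
cycle 11: idle
cycle 12: idle
cycle 13: idle
cycle 14: W2.I1
cycle 15: W2.I2
cycle 16: idle
cycle 17: idle
cycle 18: idle
cycle 19: idle
cycle 20: idle
cycle 21: idle
cycle 22: idle
cycle 23: W2.I3
cycle 24: idle
cycle 25: idle
cycle 26: idle
cycle 27: idle
cycle 28: idle
cycle 29: idle
cycle 30: idle
cycle 31: W2.I4

Answer: 32 cycles, utilization 11/32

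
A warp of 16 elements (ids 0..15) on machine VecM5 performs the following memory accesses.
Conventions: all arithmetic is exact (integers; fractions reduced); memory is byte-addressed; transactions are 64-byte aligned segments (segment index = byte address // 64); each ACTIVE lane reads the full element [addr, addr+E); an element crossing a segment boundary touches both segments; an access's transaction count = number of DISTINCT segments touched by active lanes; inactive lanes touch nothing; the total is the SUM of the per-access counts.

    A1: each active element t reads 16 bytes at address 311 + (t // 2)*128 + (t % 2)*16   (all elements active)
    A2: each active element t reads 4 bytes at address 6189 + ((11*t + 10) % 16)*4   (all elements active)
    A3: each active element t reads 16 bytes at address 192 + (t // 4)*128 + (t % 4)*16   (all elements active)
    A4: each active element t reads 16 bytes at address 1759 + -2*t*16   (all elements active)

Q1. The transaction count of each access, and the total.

A1: 16 transactions
A2: 2 transactions
A3: 4 transactions
A4: 9 transactions

Answer: 16,2,4,9; total 31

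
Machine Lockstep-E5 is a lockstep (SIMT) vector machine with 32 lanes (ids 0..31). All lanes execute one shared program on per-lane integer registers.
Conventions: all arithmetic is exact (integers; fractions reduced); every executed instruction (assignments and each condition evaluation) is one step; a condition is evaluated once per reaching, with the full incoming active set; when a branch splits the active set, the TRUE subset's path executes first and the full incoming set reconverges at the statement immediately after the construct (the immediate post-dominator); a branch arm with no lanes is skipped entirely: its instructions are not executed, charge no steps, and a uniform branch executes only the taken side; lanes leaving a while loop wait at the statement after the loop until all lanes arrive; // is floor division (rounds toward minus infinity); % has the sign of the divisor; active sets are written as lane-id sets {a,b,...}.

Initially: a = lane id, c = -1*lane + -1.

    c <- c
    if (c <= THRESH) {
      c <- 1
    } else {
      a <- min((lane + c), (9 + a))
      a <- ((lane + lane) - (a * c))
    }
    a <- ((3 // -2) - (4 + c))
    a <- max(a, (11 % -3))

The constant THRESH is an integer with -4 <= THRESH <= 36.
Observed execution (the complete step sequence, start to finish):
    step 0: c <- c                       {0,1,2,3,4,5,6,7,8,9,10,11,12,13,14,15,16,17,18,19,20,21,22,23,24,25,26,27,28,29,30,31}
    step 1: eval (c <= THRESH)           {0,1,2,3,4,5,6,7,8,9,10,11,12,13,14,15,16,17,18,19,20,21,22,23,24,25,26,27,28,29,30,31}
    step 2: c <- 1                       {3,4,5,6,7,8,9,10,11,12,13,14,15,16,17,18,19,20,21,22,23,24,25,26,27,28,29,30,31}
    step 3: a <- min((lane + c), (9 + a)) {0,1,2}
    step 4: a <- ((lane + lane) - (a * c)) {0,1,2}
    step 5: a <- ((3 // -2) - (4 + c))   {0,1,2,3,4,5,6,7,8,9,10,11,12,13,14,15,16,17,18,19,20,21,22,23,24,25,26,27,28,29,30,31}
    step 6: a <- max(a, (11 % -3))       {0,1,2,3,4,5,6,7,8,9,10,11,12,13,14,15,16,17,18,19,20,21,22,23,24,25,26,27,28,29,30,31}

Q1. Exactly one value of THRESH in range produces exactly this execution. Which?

Answer: THRESH = -4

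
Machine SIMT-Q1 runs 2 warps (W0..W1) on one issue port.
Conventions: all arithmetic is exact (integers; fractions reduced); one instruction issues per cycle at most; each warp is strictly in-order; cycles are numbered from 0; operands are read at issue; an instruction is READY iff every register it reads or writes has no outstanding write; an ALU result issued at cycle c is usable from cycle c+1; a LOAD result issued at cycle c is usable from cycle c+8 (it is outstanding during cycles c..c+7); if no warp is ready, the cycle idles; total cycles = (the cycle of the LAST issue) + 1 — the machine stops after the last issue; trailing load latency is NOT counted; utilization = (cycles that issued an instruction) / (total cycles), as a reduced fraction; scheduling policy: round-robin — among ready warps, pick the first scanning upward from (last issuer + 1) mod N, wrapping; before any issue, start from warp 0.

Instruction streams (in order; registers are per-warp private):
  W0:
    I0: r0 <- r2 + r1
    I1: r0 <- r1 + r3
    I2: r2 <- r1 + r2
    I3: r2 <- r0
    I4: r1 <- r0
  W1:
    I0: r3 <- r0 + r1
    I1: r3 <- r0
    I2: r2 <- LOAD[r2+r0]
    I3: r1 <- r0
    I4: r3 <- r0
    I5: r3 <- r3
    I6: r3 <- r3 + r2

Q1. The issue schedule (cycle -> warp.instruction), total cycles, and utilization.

cycle 0: W0.I0
cycle 1: W1.I0
cycle 2: W0.I1
cycle 3: W1.I1
cycle 4: W0.I2
cycle 5: W1.I2
cycle 6: W0.I3
cycle 7: W1.I3
cycle 8: W0.I4
cycle 9: W1.I4
cycle 10: W1.I5
cycle 11: idle
cycle 12: idle
cycle 13: W1.I6

Answer: 14 cycles, utilization 6/7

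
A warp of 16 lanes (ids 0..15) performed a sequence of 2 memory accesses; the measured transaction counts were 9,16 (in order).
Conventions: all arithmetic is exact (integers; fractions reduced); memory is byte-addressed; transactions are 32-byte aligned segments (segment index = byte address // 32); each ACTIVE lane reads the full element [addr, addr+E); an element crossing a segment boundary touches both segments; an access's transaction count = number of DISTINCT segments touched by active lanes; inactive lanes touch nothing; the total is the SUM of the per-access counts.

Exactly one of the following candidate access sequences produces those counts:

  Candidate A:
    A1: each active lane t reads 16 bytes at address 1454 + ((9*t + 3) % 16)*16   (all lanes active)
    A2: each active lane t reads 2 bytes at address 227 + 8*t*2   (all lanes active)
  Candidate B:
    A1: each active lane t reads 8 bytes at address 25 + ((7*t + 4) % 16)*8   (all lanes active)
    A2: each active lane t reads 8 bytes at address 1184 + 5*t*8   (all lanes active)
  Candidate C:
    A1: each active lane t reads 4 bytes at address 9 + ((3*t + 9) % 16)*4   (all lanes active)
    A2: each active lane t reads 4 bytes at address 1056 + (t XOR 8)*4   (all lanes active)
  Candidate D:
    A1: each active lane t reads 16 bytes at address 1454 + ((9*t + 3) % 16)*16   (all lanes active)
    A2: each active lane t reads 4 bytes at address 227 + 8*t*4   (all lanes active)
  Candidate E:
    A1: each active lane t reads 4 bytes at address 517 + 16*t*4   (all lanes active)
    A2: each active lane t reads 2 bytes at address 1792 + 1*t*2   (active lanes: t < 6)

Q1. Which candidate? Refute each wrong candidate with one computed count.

A: A2 gives 8 transactions, not 16
B: A1 gives 5 transactions, not 9
C: A1 gives 3 transactions, not 9
E: A1 gives 16 transactions, not 9
D: all counts match (9,16)

Answer: D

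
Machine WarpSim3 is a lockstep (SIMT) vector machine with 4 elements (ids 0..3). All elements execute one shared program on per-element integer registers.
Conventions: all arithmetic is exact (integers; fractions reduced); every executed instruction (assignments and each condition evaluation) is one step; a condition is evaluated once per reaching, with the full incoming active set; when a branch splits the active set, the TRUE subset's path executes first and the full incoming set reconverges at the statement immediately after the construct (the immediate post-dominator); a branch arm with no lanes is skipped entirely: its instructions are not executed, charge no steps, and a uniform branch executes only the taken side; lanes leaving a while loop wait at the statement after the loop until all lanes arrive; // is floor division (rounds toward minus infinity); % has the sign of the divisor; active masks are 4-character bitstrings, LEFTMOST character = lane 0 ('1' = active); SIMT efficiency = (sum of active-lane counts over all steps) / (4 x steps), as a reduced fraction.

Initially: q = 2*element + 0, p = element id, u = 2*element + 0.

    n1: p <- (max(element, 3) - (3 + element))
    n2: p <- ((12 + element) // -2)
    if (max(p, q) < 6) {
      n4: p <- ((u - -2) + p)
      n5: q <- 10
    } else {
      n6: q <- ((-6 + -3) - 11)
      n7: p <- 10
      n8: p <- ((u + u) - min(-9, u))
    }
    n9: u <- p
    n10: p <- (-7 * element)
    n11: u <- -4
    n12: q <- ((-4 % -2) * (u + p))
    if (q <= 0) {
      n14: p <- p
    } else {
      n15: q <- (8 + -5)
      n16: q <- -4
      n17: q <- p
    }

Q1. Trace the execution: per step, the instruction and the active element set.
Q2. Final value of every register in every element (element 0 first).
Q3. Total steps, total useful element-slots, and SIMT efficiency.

step 0: p <- (max(element, 3) - (3 + element)) 1111
step 1: p <- ((12 + element) // -2)  1111
step 2: eval (max(p, q) < 6)         1111
step 3: p <- ((u - -2) + p)          1110
step 4: q <- 10                      1110
step 5: q <- ((-6 + -3) - 11)        0001
step 6: p <- 10                      0001
step 7: p <- ((u + u) - min(-9, u))  0001
step 8: u <- p                       1111
step 9: p <- (-7 * element)          1111
step 10: u <- -4                      1111
step 11: q <- ((-4 % -2) * (u + p))   1111
step 12: eval (q <= 0)                1111
step 13: p <- p                       1111

Answer: 14 steps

q: 0,0,0,0
p: 0,-7,-14,-21
u: -4,-4,-4,-4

steps = 14; useful = 45; efficiency = 45/56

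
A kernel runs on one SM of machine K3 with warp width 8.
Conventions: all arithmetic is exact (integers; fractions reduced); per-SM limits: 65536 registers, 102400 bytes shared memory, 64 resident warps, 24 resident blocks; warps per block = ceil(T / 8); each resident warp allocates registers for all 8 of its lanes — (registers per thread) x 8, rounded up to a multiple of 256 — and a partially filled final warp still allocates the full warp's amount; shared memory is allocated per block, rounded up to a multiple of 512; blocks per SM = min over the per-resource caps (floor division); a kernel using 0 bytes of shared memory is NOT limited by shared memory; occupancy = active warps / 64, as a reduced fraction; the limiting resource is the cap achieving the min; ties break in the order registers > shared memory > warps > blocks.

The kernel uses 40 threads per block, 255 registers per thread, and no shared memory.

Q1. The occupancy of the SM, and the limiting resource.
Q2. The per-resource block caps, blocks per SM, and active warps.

Answer: occupancy 15/32, limited by registers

registers: 6 blocks
shared memory: no limit (kernel uses none)
warps: 12 blocks
blocks: 24 blocks

Answer: 6 blocks, 30 active warps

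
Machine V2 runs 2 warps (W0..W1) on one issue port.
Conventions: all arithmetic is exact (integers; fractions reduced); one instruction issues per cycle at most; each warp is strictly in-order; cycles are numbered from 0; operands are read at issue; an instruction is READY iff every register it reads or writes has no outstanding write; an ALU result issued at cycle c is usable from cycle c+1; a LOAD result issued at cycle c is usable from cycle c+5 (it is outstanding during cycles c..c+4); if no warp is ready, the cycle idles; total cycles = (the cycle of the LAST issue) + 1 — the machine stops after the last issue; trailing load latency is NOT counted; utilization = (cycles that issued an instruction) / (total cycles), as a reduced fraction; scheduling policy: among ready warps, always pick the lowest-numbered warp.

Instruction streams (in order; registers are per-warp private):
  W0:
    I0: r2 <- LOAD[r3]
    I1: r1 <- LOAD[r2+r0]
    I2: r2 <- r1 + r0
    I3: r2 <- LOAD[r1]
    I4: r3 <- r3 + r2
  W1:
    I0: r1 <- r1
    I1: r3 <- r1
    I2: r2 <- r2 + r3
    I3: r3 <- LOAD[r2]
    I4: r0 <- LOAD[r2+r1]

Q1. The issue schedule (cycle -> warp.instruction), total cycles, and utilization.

cycle 0: W0.I0
cycle 1: W1.I0
cycle 2: W1.I1
cycle 3: W1.I2
cycle 4: W1.I3
cycle 5: W0.I1
cycle 6: W1.I4
cycle 7: idle
cycle 8: idle
cycle 9: idle
cycle 10: W0.I2
cycle 11: W0.I3
cycle 12: idle
cycle 13: idle
cycle 14: idle
cycle 15: idle
cycle 16: W0.I4

Answer: 17 cycles, utilization 10/17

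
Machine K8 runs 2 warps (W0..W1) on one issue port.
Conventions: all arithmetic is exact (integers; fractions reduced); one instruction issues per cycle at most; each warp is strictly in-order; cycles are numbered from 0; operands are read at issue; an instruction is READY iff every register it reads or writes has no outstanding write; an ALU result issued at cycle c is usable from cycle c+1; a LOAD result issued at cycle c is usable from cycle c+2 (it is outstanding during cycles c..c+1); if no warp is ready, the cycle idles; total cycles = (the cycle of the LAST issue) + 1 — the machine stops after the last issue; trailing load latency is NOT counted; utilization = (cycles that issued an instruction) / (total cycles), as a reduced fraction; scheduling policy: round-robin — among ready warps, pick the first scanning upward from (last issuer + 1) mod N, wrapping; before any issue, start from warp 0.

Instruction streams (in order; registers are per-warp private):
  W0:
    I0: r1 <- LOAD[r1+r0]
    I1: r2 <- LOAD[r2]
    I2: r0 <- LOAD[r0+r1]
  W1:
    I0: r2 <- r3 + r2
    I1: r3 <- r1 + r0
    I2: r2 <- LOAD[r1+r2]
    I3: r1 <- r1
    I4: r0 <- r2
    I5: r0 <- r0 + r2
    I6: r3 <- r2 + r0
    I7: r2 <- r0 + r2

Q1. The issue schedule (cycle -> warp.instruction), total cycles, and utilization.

cycle 0: W0.I0
cycle 1: W1.I0
cycle 2: W0.I1
cycle 3: W1.I1
cycle 4: W0.I2
cycle 5: W1.I2
cycle 6: W1.I3
cycle 7: W1.I4
cycle 8: W1.I5
cycle 9: W1.I6
cycle 10: W1.I7

Answer: 11 cycles, utilization 1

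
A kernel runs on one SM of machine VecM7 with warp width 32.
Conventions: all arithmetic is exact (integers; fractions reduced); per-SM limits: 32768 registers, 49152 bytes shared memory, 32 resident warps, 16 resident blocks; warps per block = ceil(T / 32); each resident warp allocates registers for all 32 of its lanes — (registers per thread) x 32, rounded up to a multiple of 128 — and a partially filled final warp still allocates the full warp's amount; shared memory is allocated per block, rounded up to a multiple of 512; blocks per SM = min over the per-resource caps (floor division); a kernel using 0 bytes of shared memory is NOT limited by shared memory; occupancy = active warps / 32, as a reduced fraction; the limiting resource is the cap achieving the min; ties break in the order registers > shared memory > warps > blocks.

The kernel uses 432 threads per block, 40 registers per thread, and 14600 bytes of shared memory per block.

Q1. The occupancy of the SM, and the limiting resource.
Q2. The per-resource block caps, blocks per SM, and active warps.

Answer: occupancy 7/16, limited by registers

registers: 1 block
shared memory: 3 blocks
warps: 2 blocks
blocks: 16 blocks

Answer: 1 block, 14 active warps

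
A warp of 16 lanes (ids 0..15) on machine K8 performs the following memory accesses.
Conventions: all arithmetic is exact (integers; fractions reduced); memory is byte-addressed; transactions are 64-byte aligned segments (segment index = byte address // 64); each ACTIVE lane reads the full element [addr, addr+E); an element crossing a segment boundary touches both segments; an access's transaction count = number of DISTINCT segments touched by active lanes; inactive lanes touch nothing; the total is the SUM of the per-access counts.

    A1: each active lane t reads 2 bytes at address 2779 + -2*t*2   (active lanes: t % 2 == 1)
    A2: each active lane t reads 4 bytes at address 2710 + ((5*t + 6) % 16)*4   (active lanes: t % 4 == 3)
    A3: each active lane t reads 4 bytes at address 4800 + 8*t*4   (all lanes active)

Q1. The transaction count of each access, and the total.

A1: 2 transactions
A2: 2 transactions
A3: 8 transactions

Answer: 2,2,8; total 12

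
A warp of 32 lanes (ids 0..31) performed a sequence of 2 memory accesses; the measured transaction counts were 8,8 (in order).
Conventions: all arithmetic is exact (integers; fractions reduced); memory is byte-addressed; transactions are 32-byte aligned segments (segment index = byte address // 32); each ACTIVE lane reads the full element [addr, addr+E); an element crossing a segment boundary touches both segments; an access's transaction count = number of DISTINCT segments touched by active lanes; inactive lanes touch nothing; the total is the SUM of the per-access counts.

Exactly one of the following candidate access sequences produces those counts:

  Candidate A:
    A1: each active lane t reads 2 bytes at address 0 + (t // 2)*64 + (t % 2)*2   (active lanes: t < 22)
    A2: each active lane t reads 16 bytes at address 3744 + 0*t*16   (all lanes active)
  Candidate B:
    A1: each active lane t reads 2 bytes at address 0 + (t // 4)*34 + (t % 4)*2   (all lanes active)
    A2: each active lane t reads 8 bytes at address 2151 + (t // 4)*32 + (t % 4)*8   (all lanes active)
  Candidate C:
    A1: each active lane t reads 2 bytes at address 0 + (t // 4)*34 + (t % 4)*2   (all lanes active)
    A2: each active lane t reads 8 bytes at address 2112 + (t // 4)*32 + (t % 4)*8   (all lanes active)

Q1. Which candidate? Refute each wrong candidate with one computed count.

A: A1 gives 11 transactions, not 8
B: A2 gives 9 transactions, not 8
C: all counts match (8,8)

Answer: C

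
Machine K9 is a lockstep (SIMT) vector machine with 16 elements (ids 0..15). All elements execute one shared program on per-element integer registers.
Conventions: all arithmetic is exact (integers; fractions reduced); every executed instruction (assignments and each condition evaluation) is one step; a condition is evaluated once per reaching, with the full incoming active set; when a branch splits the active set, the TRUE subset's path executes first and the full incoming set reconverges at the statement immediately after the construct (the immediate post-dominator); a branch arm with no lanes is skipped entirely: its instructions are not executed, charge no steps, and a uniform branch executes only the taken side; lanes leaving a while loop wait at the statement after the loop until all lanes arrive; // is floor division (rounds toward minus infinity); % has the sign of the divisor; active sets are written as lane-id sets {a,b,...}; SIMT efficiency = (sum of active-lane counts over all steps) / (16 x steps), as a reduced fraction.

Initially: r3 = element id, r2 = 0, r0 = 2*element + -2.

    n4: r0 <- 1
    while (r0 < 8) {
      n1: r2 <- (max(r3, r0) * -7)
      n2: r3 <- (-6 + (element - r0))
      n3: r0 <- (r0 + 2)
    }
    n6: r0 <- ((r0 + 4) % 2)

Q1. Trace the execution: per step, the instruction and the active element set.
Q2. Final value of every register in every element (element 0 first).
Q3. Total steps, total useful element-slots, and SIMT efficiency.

step 0: r0 <- 1                      {0,1,2,3,4,5,6,7,8,9,10,11,12,13,14,15}
step 1: eval (r0 < 8)                {0,1,2,3,4,5,6,7,8,9,10,11,12,13,14,15}
step 2: r2 <- (max(r3, r0) * -7)     {0,1,2,3,4,5,6,7,8,9,10,11,12,13,14,15}
step 3: r3 <- (-6 + (element - r0))  {0,1,2,3,4,5,6,7,8,9,10,11,12,13,14,15}
step 4: r0 <- (r0 + 2)               {0,1,2,3,4,5,6,7,8,9,10,11,12,13,14,15}
step 5: eval (r0 < 8)                {0,1,2,3,4,5,6,7,8,9,10,11,12,13,14,15}
step 6: r2 <- (max(r3, r0) * -7)     {0,1,2,3,4,5,6,7,8,9,10,11,12,13,14,15}
step 7: r3 <- (-6 + (element - r0))  {0,1,2,3,4,5,6,7,8,9,10,11,12,13,14,15}
step 8: r0 <- (r0 + 2)               {0,1,2,3,4,5,6,7,8,9,10,11,12,13,14,15}
step 9: eval (r0 < 8)                {0,1,2,3,4,5,6,7,8,9,10,11,12,13,14,15}
step 10: r2 <- (max(r3, r0) * -7)     {0,1,2,3,4,5,6,7,8,9,10,11,12,13,14,15}
step 11: r3 <- (-6 + (element - r0))  {0,1,2,3,4,5,6,7,8,9,10,11,12,13,14,15}
step 12: r0 <- (r0 + 2)               {0,1,2,3,4,5,6,7,8,9,10,11,12,13,14,15}
step 13: eval (r0 < 8)                {0,1,2,3,4,5,6,7,8,9,10,11,12,13,14,15}
step 14: r2 <- (max(r3, r0) * -7)     {0,1,2,3,4,5,6,7,8,9,10,11,12,13,14,15}
step 15: r3 <- (-6 + (element - r0))  {0,1,2,3,4,5,6,7,8,9,10,11,12,13,14,15}
step 16: r0 <- (r0 + 2)               {0,1,2,3,4,5,6,7,8,9,10,11,12,13,14,15}
step 17: eval (r0 < 8)                {0,1,2,3,4,5,6,7,8,9,10,11,12,13,14,15}
step 18: r0 <- ((r0 + 4) % 2)         {0,1,2,3,4,5,6,7,8,9,10,11,12,13,14,15}

Answer: 19 steps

r3: -13,-12,-11,-10,-9,-8,-7,-6,-5,-4,-3,-2,-1,0,1,2
r2: -49,-49,-49,-49,-49,-49,-49,-49,-49,-49,-49,-49,-49,-49,-49,-49
r0: 1,1,1,1,1,1,1,1,1,1,1,1,1,1,1,1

steps = 19; useful = 304; efficiency = 304/304 = 1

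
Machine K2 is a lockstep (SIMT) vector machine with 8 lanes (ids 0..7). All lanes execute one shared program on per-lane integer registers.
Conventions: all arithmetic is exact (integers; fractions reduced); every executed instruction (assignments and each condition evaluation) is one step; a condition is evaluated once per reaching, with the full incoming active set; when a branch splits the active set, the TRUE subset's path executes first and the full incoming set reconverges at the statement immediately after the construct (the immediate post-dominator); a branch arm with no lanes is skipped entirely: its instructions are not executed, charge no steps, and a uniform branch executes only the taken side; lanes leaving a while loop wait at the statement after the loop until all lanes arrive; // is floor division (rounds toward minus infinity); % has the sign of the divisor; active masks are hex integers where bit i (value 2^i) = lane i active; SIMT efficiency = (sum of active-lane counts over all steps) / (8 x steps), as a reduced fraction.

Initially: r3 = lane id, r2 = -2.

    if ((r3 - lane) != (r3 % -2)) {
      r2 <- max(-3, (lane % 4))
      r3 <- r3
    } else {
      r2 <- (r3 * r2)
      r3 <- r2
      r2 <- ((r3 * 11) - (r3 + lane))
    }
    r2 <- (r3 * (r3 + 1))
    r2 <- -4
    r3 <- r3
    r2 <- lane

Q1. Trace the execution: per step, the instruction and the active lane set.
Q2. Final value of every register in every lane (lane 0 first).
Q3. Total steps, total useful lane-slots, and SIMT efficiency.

step 0: eval ((r3 - lane) != (r3 % -2)) 0xff
step 1: r2 <- max(-3, (lane % 4))    0xaa
step 2: r3 <- r3                     0xaa
step 3: r2 <- (r3 * r2)              0x55
step 4: r3 <- r2                     0x55
step 5: r2 <- ((r3 * 11) - (r3 + lane)) 0x55
step 6: r2 <- (r3 * (r3 + 1))        0xff
step 7: r2 <- -4                     0xff
step 8: r3 <- r3                     0xff
step 9: r2 <- lane                   0xff

Answer: 10 steps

r3: 0,1,-4,3,-8,5,-12,7
r2: 0,1,2,3,4,5,6,7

steps = 10; useful = 60; efficiency = 60/80 = 3/4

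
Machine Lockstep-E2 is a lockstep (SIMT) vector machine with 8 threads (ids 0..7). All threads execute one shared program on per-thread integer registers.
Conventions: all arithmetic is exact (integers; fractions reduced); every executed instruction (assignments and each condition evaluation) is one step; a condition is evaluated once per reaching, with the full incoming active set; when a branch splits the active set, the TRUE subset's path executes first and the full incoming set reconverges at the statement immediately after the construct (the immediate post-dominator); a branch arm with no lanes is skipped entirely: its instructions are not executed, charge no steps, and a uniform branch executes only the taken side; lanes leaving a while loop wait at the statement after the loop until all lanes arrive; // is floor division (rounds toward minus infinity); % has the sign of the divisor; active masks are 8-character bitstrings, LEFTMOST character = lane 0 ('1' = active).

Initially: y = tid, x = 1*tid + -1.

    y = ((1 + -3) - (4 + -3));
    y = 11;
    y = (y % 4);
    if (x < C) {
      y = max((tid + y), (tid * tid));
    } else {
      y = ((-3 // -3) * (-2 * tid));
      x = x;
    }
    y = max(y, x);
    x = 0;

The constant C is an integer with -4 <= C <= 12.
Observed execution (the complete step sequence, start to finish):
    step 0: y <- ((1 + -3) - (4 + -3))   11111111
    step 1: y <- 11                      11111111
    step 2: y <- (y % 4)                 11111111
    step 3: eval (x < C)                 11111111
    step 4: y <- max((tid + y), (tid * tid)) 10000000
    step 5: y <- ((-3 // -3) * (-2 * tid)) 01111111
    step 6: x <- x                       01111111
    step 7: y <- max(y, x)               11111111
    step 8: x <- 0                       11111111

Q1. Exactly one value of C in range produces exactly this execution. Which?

Answer: C = 0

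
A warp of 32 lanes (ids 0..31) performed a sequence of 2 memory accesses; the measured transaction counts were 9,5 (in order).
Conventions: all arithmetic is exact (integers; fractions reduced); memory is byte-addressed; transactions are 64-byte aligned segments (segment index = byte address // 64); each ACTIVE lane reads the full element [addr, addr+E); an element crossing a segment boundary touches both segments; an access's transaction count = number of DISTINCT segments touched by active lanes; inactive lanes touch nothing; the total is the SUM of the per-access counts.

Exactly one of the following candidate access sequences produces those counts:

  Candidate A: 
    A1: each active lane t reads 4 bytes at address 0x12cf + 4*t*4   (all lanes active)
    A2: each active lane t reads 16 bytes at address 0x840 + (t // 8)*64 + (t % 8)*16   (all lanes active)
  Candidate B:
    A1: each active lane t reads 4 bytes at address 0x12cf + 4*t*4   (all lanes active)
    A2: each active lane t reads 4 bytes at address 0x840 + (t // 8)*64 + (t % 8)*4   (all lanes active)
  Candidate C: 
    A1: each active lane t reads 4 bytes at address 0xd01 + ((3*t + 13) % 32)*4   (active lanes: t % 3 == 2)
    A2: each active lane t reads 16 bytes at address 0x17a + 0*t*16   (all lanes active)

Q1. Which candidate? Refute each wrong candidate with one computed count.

B: A2 gives 4 transactions, not 5
C: A1 gives 2 transactions, not 9
A: all counts match (9,5)

Answer: A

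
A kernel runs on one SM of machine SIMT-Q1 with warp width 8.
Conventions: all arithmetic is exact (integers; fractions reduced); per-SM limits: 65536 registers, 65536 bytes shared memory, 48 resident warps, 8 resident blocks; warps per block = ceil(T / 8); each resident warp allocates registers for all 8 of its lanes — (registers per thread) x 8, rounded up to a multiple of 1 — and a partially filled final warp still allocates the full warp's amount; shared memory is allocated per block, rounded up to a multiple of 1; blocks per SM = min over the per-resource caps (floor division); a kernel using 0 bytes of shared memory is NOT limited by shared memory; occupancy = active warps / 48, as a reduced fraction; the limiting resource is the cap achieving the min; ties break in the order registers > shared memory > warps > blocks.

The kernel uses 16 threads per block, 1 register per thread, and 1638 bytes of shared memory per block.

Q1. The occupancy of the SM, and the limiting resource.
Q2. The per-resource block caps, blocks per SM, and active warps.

Answer: occupancy 1/3, limited by blocks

registers: 4096 blocks
shared memory: 40 blocks
warps: 24 blocks
blocks: 8 blocks

Answer: 8 blocks, 16 active warps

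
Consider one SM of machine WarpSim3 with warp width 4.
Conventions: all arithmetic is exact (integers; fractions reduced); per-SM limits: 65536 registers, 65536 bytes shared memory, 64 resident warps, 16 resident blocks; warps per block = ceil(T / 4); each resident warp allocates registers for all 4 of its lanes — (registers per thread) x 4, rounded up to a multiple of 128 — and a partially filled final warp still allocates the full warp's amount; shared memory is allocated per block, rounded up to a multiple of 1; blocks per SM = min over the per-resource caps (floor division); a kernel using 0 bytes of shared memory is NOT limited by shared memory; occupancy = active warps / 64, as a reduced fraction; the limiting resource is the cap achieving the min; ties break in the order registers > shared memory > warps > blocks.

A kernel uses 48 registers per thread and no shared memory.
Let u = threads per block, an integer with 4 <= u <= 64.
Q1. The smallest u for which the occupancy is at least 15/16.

Answer: u = 13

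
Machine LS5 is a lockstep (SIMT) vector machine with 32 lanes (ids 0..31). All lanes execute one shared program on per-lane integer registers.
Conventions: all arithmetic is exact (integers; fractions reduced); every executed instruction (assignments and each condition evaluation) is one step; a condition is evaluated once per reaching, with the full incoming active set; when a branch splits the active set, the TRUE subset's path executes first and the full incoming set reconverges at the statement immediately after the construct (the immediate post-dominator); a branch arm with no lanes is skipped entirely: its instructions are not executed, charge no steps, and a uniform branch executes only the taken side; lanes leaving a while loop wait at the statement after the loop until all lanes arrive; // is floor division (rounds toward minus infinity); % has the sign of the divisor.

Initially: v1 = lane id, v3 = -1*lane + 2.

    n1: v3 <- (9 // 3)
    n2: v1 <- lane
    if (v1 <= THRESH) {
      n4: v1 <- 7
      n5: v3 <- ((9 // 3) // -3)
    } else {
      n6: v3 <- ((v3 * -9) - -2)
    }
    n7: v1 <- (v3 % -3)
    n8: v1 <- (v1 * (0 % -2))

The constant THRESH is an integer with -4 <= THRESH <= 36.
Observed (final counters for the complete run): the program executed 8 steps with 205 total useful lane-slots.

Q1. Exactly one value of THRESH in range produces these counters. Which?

Answer: THRESH = 12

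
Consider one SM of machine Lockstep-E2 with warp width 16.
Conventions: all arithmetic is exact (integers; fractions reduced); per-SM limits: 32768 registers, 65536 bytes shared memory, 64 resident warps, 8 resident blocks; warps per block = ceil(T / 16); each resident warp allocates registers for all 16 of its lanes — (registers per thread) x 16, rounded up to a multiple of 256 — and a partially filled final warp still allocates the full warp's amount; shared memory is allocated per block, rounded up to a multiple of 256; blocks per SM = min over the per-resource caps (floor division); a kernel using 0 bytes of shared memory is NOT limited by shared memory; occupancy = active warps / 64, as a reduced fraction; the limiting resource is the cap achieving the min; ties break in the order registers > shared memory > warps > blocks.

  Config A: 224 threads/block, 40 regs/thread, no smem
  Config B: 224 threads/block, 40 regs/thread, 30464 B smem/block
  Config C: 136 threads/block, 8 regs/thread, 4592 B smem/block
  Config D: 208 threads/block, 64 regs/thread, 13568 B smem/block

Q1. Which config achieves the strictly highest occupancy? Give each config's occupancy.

occupancies: A 21/32, B 7/16, C 63/64, D 13/32

Answer: C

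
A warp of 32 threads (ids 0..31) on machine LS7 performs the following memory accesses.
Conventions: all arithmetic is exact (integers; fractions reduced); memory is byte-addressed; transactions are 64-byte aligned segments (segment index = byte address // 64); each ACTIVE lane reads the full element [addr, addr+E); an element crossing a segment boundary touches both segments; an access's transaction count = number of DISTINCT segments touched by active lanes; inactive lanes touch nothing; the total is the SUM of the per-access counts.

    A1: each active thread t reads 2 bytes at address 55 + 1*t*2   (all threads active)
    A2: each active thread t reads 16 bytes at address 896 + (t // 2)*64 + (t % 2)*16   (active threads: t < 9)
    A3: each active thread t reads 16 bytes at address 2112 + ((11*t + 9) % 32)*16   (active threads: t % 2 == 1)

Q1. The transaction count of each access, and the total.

A1: 2 transactions
A2: 5 transactions
A3: 8 transactions

Answer: 2,5,8; total 15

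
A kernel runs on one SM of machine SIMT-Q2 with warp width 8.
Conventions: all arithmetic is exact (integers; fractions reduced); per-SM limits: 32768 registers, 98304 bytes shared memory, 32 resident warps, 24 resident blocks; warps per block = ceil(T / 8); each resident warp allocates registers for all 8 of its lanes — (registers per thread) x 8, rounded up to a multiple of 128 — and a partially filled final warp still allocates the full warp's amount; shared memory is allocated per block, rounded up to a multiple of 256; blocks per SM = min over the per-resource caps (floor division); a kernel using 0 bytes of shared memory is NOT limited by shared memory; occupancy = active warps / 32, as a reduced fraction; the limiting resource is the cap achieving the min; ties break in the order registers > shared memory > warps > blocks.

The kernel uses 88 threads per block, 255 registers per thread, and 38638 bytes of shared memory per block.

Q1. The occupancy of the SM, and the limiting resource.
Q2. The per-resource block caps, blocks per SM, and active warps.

Answer: occupancy 11/32, limited by registers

registers: 1 block
shared memory: 2 blocks
warps: 2 blocks
blocks: 24 blocks

Answer: 1 block, 11 active warps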